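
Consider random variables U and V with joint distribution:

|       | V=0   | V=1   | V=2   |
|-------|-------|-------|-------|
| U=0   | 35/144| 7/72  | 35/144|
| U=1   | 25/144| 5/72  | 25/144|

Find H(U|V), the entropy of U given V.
Marginal P(V) (column sums):
  P(V=0) = 35/144 + 25/144 = 5/12
  P(V=1) = 7/72 + 5/72 = 1/6
  P(V=2) = 35/144 + 25/144 = 5/12

H(U|V) = -Σ P(U,V)·log₂ P(U|V), where P(U|V) = P(U,V) / P(V)
  (U=0,V=0): P(U|V) = (35/144)/(5/12) = 7/12;  -(35/144)·log₂(7/12) = 0.1890
  (U=0,V=1): P(U|V) = (7/72)/(1/6) = 7/12;  -(7/72)·log₂(7/12) = 0.0756
  (U=0,V=2): P(U|V) = (35/144)/(5/12) = 7/12;  -(35/144)·log₂(7/12) = 0.1890
  (U=1,V=0): P(U|V) = (25/144)/(5/12) = 5/12;  -(25/144)·log₂(5/12) = 0.2193
  (U=1,V=1): P(U|V) = (5/72)/(1/6) = 5/12;  -(5/72)·log₂(5/12) = 0.0877
  (U=1,V=2): P(U|V) = (25/144)/(5/12) = 5/12;  -(25/144)·log₂(5/12) = 0.2193
H(U|V) = 0.1890 + 0.0756 + 0.1890 + 0.2193 + 0.0877 + 0.2193
  = 0.9799 bits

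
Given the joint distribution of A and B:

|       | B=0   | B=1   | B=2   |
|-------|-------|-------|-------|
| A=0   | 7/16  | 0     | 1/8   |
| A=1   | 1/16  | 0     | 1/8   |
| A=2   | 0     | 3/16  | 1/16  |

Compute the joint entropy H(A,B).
H(A,B) = -Σ P(A,B) log₂ P(A,B), summed over the non-zero cells:
H(A,B) = -[(7/16)·log₂(7/16) + (1/8)·log₂(1/8) + (1/16)·log₂(1/16) + (1/8)·log₂(1/8) + (3/16)·log₂(3/16) + (1/16)·log₂(1/16)]
  = 0.5218 + 0.3750 + 0.2500 + 0.3750 + 0.4528 + 0.2500
  = 2.2246 bits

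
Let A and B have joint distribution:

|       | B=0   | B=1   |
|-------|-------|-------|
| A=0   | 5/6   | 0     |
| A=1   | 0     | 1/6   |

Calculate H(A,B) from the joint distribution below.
H(A,B) = -Σ P(A,B) log₂ P(A,B), summed over the non-zero cells:
H(A,B) = -[(5/6)·log₂(5/6) + (1/6)·log₂(1/6)]
  = 0.2192 + 0.4308
  = 0.6500 bits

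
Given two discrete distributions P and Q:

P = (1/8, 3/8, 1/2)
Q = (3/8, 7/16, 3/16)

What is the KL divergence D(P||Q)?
D(P||Q) = Σ P(i) log₂(P(i)/Q(i))
  i=0: (1/8) × log₂((1/8)/(3/8)) = (1/8) × log₂(1/3) = -0.1981
  i=1: (3/8) × log₂((3/8)/(7/16)) = (3/8) × log₂(6/7) = -0.0834
  i=2: (1/2) × log₂((1/2)/(3/16)) = (1/2) × log₂(8/3) = 0.7075
D(P||Q) = -0.1981 - 0.0834 + 0.7075
  = 0.4260 bits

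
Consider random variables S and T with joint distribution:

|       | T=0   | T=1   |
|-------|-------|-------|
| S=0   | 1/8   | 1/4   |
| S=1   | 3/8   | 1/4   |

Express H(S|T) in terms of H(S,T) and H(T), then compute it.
H(S|T) = H(S,T) - H(T)

Marginal P(T) (column sums):
  P(T=0) = 1/8 + 3/8 = 1/2
  P(T=1) = 1/4 + 1/4 = 1/2

H(S,T) = -[(1/8)·log₂(1/8) + (1/4)·log₂(1/4) + (3/8)·log₂(3/8) + (1/4)·log₂(1/4)]
  = 0.3750 + 0.5000 + 0.5306 + 0.5000
  = 1.9056 bits
H(T) = -[(1/2)·log₂(1/2) + (1/2)·log₂(1/2)]
  = 0.5000 + 0.5000
  = 1.0000 bits

H(S|T) = 1.9056 - 1.0000 = 0.9056 bits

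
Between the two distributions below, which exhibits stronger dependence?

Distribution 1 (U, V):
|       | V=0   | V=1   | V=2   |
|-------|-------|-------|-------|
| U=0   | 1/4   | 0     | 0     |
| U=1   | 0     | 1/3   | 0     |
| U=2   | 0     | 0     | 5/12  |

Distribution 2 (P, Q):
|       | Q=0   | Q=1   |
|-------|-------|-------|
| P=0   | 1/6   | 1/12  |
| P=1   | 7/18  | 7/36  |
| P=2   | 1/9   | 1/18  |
Distribution 1 (U, V):
Marginal P(U) (row sums):
  P(U=0) = 1/4 + 0 + 0 = 1/4
  P(U=1) = 0 + 1/3 + 0 = 1/3
  P(U=2) = 0 + 0 + 5/12 = 5/12
Marginal P(V) (column sums):
  P(V=0) = 1/4 + 0 + 0 = 1/4
  P(V=1) = 0 + 1/3 + 0 = 1/3
  P(V=2) = 0 + 0 + 5/12 = 5/12

H(U) = -[(1/4)·log₂(1/4) + (1/3)·log₂(1/3) + (5/12)·log₂(5/12)]
  = 0.5000 + 0.5283 + 0.5263
  = 1.5546 bits
H(V) = -[(1/4)·log₂(1/4) + (1/3)·log₂(1/3) + (5/12)·log₂(5/12)]
  = 0.5000 + 0.5283 + 0.5263
  = 1.5546 bits
H(U,V) = -[(1/4)·log₂(1/4) + (1/3)·log₂(1/3) + (5/12)·log₂(5/12)]
  = 0.5000 + 0.5283 + 0.5263
  = 1.5546 bits

I(U;V) = H(U) + H(V) - H(U,V)
  = 1.5546 + 1.5546 - 1.5546
  = 1.5546 bits

Distribution 2 (P, Q):
Marginal P(P) (row sums):
  P(P=0) = 1/6 + 1/12 = 1/4
  P(P=1) = 7/18 + 7/36 = 7/12
  P(P=2) = 1/9 + 1/18 = 1/6
Marginal P(Q) (column sums):
  P(Q=0) = 1/6 + 7/18 + 1/9 = 2/3
  P(Q=1) = 1/12 + 7/36 + 1/18 = 1/3

H(P) = -[(1/4)·log₂(1/4) + (7/12)·log₂(7/12) + (1/6)·log₂(1/6)]
  = 0.5000 + 0.4536 + 0.4308
  = 1.3844 bits
H(Q) = -[(2/3)·log₂(2/3) + (1/3)·log₂(1/3)]
  = 0.3900 + 0.5283
  = 0.9183 bits
H(P,Q) = -[(1/6)·log₂(1/6) + (1/12)·log₂(1/12) + (7/18)·log₂(7/18) + (7/36)·log₂(7/36) + (1/9)·log₂(1/9) + (1/18)·log₂(1/18)]
  = 0.4308 + 0.2987 + 0.5299 + 0.4594 + 0.3522 + 0.2317
  = 2.3027 bits

I(P;Q) = H(P) + H(Q) - H(P,Q)
  = 1.3844 + 0.9183 - 2.3027
  = 0.0000 bits

I(U;V) = 1.5546 bits > I(P;Q) = 0.0000 bits, so (U, V) has the higher mutual information (stronger dependence).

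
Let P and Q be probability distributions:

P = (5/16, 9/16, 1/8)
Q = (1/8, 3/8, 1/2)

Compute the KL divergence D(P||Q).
D(P||Q) = Σ P(i) log₂(P(i)/Q(i))
  i=0: (5/16) × log₂((5/16)/(1/8)) = (5/16) × log₂(5/2) = 0.4131
  i=1: (9/16) × log₂((9/16)/(3/8)) = (9/16) × log₂(3/2) = 0.3290
  i=2: (1/8) × log₂((1/8)/(1/2)) = (1/8) × log₂(1/4) = -0.2500
D(P||Q) = 0.4131 + 0.3290 - 0.2500
  = 0.4921 bits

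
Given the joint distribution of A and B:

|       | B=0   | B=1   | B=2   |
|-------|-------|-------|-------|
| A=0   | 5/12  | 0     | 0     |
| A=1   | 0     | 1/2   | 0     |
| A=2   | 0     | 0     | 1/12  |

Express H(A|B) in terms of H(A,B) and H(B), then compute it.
H(A|B) = H(A,B) - H(B)

Marginal P(B) (column sums):
  P(B=0) = 5/12 + 0 + 0 = 5/12
  P(B=1) = 0 + 1/2 + 0 = 1/2
  P(B=2) = 0 + 0 + 1/12 = 1/12

H(A,B) = -[(5/12)·log₂(5/12) + (1/2)·log₂(1/2) + (1/12)·log₂(1/12)]
  = 0.5263 + 0.5000 + 0.2987
  = 1.3250 bits
H(B) = -[(5/12)·log₂(5/12) + (1/2)·log₂(1/2) + (1/12)·log₂(1/12)]
  = 0.5263 + 0.5000 + 0.2987
  = 1.3250 bits

H(A|B) = 1.3250 - 1.3250 = 0.0000 bits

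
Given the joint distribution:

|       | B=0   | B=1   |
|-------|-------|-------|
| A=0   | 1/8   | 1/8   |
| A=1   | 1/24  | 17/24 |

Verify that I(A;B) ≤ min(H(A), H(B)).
Marginal P(A) (row sums):
  P(A=0) = 1/8 + 1/8 = 1/4
  P(A=1) = 1/24 + 17/24 = 3/4
Marginal P(B) (column sums):
  P(B=0) = 1/8 + 1/24 = 1/6
  P(B=1) = 1/8 + 17/24 = 5/6

H(A) = -[(1/4)·log₂(1/4) + (3/4)·log₂(3/4)]
  = 0.5000 + 0.3113
  = 0.8113 bits
H(B) = -[(1/6)·log₂(1/6) + (5/6)·log₂(5/6)]
  = 0.4308 + 0.2192
  = 0.6500 bits
H(A,B) = -[(1/8)·log₂(1/8) + (1/8)·log₂(1/8) + (1/24)·log₂(1/24) + (17/24)·log₂(17/24)]
  = 0.3750 + 0.3750 + 0.1910 + 0.3524
  = 1.2934 bits

I(A;B) = H(A) + H(B) - H(A,B)
  = 0.8113 + 0.6500 - 1.2934
  = 0.1679 bits

min(H(A), H(B)) = min(0.8113, 0.6500) = 0.6500 bits
Since 0.1679 ≤ 0.6500, the bound is satisfied ✓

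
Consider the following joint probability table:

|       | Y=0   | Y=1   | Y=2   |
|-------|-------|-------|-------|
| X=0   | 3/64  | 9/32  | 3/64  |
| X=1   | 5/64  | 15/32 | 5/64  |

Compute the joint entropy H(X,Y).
H(X,Y) = -Σ P(X,Y) log₂ P(X,Y), summed over the non-zero cells:
H(X,Y) = -[(3/64)·log₂(3/64) + (9/32)·log₂(9/32) + (3/64)·log₂(3/64) + (5/64)·log₂(5/64) + (15/32)·log₂(15/32) + (5/64)·log₂(5/64)]
  = 0.2070 + 0.5147 + 0.2070 + 0.2873 + 0.5124 + 0.2873
  = 2.0157 bits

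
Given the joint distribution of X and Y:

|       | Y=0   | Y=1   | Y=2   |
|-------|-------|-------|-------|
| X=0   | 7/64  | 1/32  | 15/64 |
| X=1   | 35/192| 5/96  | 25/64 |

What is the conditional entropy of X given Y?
Marginal P(Y) (column sums):
  P(Y=0) = 7/64 + 35/192 = 7/24
  P(Y=1) = 1/32 + 5/96 = 1/12
  P(Y=2) = 15/64 + 25/64 = 5/8

H(X|Y) = -Σ P(X,Y)·log₂ P(X|Y), where P(X|Y) = P(X,Y) / P(Y)
  (X=0,Y=0): P(X|Y) = (7/64)/(7/24) = 3/8;  -(7/64)·log₂(3/8) = 0.1548
  (X=0,Y=1): P(X|Y) = (1/32)/(1/12) = 3/8;  -(1/32)·log₂(3/8) = 0.0442
  (X=0,Y=2): P(X|Y) = (15/64)/(5/8) = 3/8;  -(15/64)·log₂(3/8) = 0.3316
  (X=1,Y=0): P(X|Y) = (35/192)/(7/24) = 5/8;  -(35/192)·log₂(5/8) = 0.1236
  (X=1,Y=1): P(X|Y) = (5/96)/(1/12) = 5/8;  -(5/96)·log₂(5/8) = 0.0353
  (X=1,Y=2): P(X|Y) = (25/64)/(5/8) = 5/8;  -(25/64)·log₂(5/8) = 0.2649
H(X|Y) = 0.1548 + 0.0442 + 0.3316 + 0.1236 + 0.0353 + 0.2649
  = 0.9544 bits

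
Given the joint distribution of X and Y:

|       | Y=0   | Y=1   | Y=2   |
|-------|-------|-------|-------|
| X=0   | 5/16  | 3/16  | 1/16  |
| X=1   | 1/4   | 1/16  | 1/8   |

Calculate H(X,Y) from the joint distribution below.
H(X,Y) = -Σ P(X,Y) log₂ P(X,Y), summed over the non-zero cells:
H(X,Y) = -[(5/16)·log₂(5/16) + (3/16)·log₂(3/16) + (1/16)·log₂(1/16) + (1/4)·log₂(1/4) + (1/16)·log₂(1/16) + (1/8)·log₂(1/8)]
  = 0.5244 + 0.4528 + 0.2500 + 0.5000 + 0.2500 + 0.3750
  = 2.3522 bits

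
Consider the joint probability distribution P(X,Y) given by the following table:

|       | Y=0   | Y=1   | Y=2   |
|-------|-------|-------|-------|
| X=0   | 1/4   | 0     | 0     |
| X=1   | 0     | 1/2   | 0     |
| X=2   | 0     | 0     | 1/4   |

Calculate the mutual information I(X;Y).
Marginal P(X) (row sums):
  P(X=0) = 1/4 + 0 + 0 = 1/4
  P(X=1) = 0 + 1/2 + 0 = 1/2
  P(X=2) = 0 + 0 + 1/4 = 1/4
Marginal P(Y) (column sums):
  P(Y=0) = 1/4 + 0 + 0 = 1/4
  P(Y=1) = 0 + 1/2 + 0 = 1/2
  P(Y=2) = 0 + 0 + 1/4 = 1/4

H(X) = -[(1/4)·log₂(1/4) + (1/2)·log₂(1/2) + (1/4)·log₂(1/4)]
  = 0.5000 + 0.5000 + 0.5000
  = 1.5000 bits
H(Y) = -[(1/4)·log₂(1/4) + (1/2)·log₂(1/2) + (1/4)·log₂(1/4)]
  = 0.5000 + 0.5000 + 0.5000
  = 1.5000 bits
H(X,Y) = -[(1/4)·log₂(1/4) + (1/2)·log₂(1/2) + (1/4)·log₂(1/4)]
  = 0.5000 + 0.5000 + 0.5000
  = 1.5000 bits

I(X;Y) = H(X) + H(Y) - H(X,Y)
  = 1.5000 + 1.5000 - 1.5000
  = 1.5000 bits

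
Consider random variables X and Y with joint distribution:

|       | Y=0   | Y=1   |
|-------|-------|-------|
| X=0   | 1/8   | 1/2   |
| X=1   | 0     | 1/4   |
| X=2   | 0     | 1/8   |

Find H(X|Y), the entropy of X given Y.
Marginal P(Y) (column sums):
  P(Y=0) = 1/8 + 0 + 0 = 1/8
  P(Y=1) = 1/2 + 1/4 + 1/8 = 7/8

H(X|Y) = -Σ P(X,Y)·log₂ P(X|Y), where P(X|Y) = P(X,Y) / P(Y)
  (cells with P(X,Y) = 0 contribute 0)
  (X=0,Y=0): P(X|Y) = (1/8)/(1/8) = 1;  -(1/8)·log₂(1) = 0.0000
  (X=0,Y=1): P(X|Y) = (1/2)/(7/8) = 4/7;  -(1/2)·log₂(4/7) = 0.4037
  (X=1,Y=1): P(X|Y) = (1/4)/(7/8) = 2/7;  -(1/4)·log₂(2/7) = 0.4518
  (X=2,Y=1): P(X|Y) = (1/8)/(7/8) = 1/7;  -(1/8)·log₂(1/7) = 0.3509
H(X|Y) = 0.0000 + 0.4037 + 0.4518 + 0.3509
  = 1.2064 bits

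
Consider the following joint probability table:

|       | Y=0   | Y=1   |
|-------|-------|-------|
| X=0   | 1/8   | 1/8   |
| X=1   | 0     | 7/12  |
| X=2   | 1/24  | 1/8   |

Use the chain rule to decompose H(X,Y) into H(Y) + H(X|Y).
By the chain rule: H(X,Y) = H(Y) + H(X|Y)

Marginal P(Y) (column sums):
  P(Y=0) = 1/8 + 0 + 1/24 = 1/6
  P(Y=1) = 1/8 + 7/12 + 1/8 = 5/6
H(Y) = -[(1/6)·log₂(1/6) + (5/6)·log₂(5/6)]
  = 0.4308 + 0.2192
  = 0.6500 bits
H(X|Y) = -Σ P(X,Y)·log₂ P(X|Y), where P(X|Y) = P(X,Y) / P(Y)
  (cells with P(X,Y) = 0 contribute 0)
  (X=0,Y=0): P(X|Y) = (1/8)/(1/6) = 3/4;  -(1/8)·log₂(3/4) = 0.0519
  (X=0,Y=1): P(X|Y) = (1/8)/(5/6) = 3/20;  -(1/8)·log₂(3/20) = 0.3421
  (X=1,Y=1): P(X|Y) = (7/12)/(5/6) = 7/10;  -(7/12)·log₂(7/10) = 0.3002
  (X=2,Y=0): P(X|Y) = (1/24)/(1/6) = 1/4;  -(1/24)·log₂(1/4) = 0.0833
  (X=2,Y=1): P(X|Y) = (1/8)/(5/6) = 3/20;  -(1/8)·log₂(3/20) = 0.3421
H(X|Y) = 0.0519 + 0.3421 + 0.3002 + 0.0833 + 0.3421
  = 1.1196 bits

H(X,Y) = H(Y) + H(X|Y) = 0.6500 + 1.1196 = 1.7696 bits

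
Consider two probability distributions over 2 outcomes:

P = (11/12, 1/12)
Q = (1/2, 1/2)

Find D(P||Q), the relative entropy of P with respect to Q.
D(P||Q) = Σ P(i) log₂(P(i)/Q(i))
  i=0: (11/12) × log₂((11/12)/(1/2)) = (11/12) × log₂(11/6) = 0.8016
  i=1: (1/12) × log₂((1/12)/(1/2)) = (1/12) × log₂(1/6) = -0.2154
D(P||Q) = 0.8016 - 0.2154
  = 0.5862 bits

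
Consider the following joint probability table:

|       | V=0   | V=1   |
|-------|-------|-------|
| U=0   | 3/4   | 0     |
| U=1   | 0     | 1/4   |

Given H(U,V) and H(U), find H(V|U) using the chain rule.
From the chain rule: H(U,V) = H(U) + H(V|U)
Therefore: H(V|U) = H(U,V) - H(U)

H(U,V) = -[(3/4)·log₂(3/4) + (1/4)·log₂(1/4)]
  = 0.3113 + 0.5000
  = 0.8113 bits
Marginal P(U) (row sums):
  P(U=0) = 3/4 + 0 = 3/4
  P(U=1) = 0 + 1/4 = 1/4
H(U) = -[(3/4)·log₂(3/4) + (1/4)·log₂(1/4)]
  = 0.3113 + 0.5000
  = 0.8113 bits

H(V|U) = 0.8113 - 0.8113 = 0.0000 bits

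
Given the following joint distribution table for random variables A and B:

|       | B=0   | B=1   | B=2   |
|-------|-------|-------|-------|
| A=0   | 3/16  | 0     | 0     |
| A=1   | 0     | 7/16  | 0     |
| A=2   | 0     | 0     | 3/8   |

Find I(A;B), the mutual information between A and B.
Marginal P(A) (row sums):
  P(A=0) = 3/16 + 0 + 0 = 3/16
  P(A=1) = 0 + 7/16 + 0 = 7/16
  P(A=2) = 0 + 0 + 3/8 = 3/8
Marginal P(B) (column sums):
  P(B=0) = 3/16 + 0 + 0 = 3/16
  P(B=1) = 0 + 7/16 + 0 = 7/16
  P(B=2) = 0 + 0 + 3/8 = 3/8

H(A) = -[(3/16)·log₂(3/16) + (7/16)·log₂(7/16) + (3/8)·log₂(3/8)]
  = 0.4528 + 0.5218 + 0.5306
  = 1.5052 bits
H(B) = -[(3/16)·log₂(3/16) + (7/16)·log₂(7/16) + (3/8)·log₂(3/8)]
  = 0.4528 + 0.5218 + 0.5306
  = 1.5052 bits
H(A,B) = -[(3/16)·log₂(3/16) + (7/16)·log₂(7/16) + (3/8)·log₂(3/8)]
  = 0.4528 + 0.5218 + 0.5306
  = 1.5052 bits

I(A;B) = H(A) + H(B) - H(A,B)
  = 1.5052 + 1.5052 - 1.5052
  = 1.5052 bits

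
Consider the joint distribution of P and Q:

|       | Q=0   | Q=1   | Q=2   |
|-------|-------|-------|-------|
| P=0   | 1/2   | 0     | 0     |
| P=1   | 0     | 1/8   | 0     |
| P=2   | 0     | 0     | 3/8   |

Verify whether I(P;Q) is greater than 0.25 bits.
Marginal P(P) (row sums):
  P(P=0) = 1/2 + 0 + 0 = 1/2
  P(P=1) = 0 + 1/8 + 0 = 1/8
  P(P=2) = 0 + 0 + 3/8 = 3/8
Marginal P(Q) (column sums):
  P(Q=0) = 1/2 + 0 + 0 = 1/2
  P(Q=1) = 0 + 1/8 + 0 = 1/8
  P(Q=2) = 0 + 0 + 3/8 = 3/8

H(P) = -[(1/2)·log₂(1/2) + (1/8)·log₂(1/8) + (3/8)·log₂(3/8)]
  = 0.5000 + 0.3750 + 0.5306
  = 1.4056 bits
H(Q) = -[(1/2)·log₂(1/2) + (1/8)·log₂(1/8) + (3/8)·log₂(3/8)]
  = 0.5000 + 0.3750 + 0.5306
  = 1.4056 bits
H(P,Q) = -[(1/2)·log₂(1/2) + (1/8)·log₂(1/8) + (3/8)·log₂(3/8)]
  = 0.5000 + 0.3750 + 0.5306
  = 1.4056 bits

I(P;Q) = H(P) + H(Q) - H(P,Q)
  = 1.4056 + 1.4056 - 1.4056
  = 1.4056 bits

Yes. I(P;Q) = 1.4056 bits, which is > 0.25 bits.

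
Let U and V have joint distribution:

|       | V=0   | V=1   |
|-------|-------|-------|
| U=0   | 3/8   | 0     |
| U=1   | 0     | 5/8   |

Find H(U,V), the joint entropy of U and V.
H(U,V) = -Σ P(U,V) log₂ P(U,V), summed over the non-zero cells:
H(U,V) = -[(3/8)·log₂(3/8) + (5/8)·log₂(5/8)]
  = 0.5306 + 0.4238
  = 0.9544 bits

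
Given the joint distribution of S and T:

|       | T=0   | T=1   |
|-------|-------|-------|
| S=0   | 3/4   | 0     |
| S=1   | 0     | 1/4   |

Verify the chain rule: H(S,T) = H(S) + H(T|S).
Left side:
H(S,T) = -[(3/4)·log₂(3/4) + (1/4)·log₂(1/4)]
  = 0.3113 + 0.5000
  = 0.8113 bits

Right side:
Marginal P(S) (row sums):
  P(S=0) = 3/4 + 0 = 3/4
  P(S=1) = 0 + 1/4 = 1/4
H(S) = -[(3/4)·log₂(3/4) + (1/4)·log₂(1/4)]
  = 0.3113 + 0.5000
  = 0.8113 bits
H(T|S) = -Σ P(S,T)·log₂ P(T|S), where P(T|S) = P(S,T) / P(S)
  (cells with P(S,T) = 0 contribute 0)
  (S=0,T=0): P(T|S) = (3/4)/(3/4) = 1;  -(3/4)·log₂(1) = 0.0000
  (S=1,T=1): P(T|S) = (1/4)/(1/4) = 1;  -(1/4)·log₂(1) = 0.0000
H(T|S) = 0.0000 + 0.0000
  = 0.0000 bits
H(S) + H(T|S) = 0.8113 + 0.0000 = 0.8113 bits

Both sides equal 0.8113 bits, so the chain rule holds ✓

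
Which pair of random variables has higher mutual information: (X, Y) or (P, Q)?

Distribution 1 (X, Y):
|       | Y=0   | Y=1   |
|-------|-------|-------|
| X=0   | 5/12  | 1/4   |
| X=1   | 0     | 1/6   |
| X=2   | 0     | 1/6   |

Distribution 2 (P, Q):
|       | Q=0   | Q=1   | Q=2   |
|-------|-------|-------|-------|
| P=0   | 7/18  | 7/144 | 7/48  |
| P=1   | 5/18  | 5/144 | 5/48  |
Distribution 1 (X, Y):
Marginal P(X) (row sums):
  P(X=0) = 5/12 + 1/4 = 2/3
  P(X=1) = 0 + 1/6 = 1/6
  P(X=2) = 0 + 1/6 = 1/6
Marginal P(Y) (column sums):
  P(Y=0) = 5/12 + 0 + 0 = 5/12
  P(Y=1) = 1/4 + 1/6 + 1/6 = 7/12

H(X) = -[(2/3)·log₂(2/3) + (1/6)·log₂(1/6) + (1/6)·log₂(1/6)]
  = 0.3900 + 0.4308 + 0.4308
  = 1.2516 bits
H(Y) = -[(5/12)·log₂(5/12) + (7/12)·log₂(7/12)]
  = 0.5263 + 0.4536
  = 0.9799 bits
H(X,Y) = -[(5/12)·log₂(5/12) + (1/4)·log₂(1/4) + (1/6)·log₂(1/6) + (1/6)·log₂(1/6)]
  = 0.5263 + 0.5000 + 0.4308 + 0.4308
  = 1.8879 bits

I(X;Y) = H(X) + H(Y) - H(X,Y)
  = 1.2516 + 0.9799 - 1.8879
  = 0.3436 bits

Distribution 2 (P, Q):
Marginal P(P) (row sums):
  P(P=0) = 7/18 + 7/144 + 7/48 = 7/12
  P(P=1) = 5/18 + 5/144 + 5/48 = 5/12
Marginal P(Q) (column sums):
  P(Q=0) = 7/18 + 5/18 = 2/3
  P(Q=1) = 7/144 + 5/144 = 1/12
  P(Q=2) = 7/48 + 5/48 = 1/4

H(P) = -[(7/12)·log₂(7/12) + (5/12)·log₂(5/12)]
  = 0.4536 + 0.5263
  = 0.9799 bits
H(Q) = -[(2/3)·log₂(2/3) + (1/12)·log₂(1/12) + (1/4)·log₂(1/4)]
  = 0.3900 + 0.2987 + 0.5000
  = 1.1887 bits
H(P,Q) = -[(7/18)·log₂(7/18) + (7/144)·log₂(7/144) + (7/48)·log₂(7/48) + (5/18)·log₂(5/18) + (5/144)·log₂(5/144) + (5/48)·log₂(5/48)]
  = 0.5299 + 0.2121 + 0.4051 + 0.5133 + 0.1683 + 0.3399
  = 2.1686 bits

I(P;Q) = H(P) + H(Q) - H(P,Q)
  = 0.9799 + 1.1887 - 2.1686
  = 0.0000 bits

I(X;Y) = 0.3436 bits > I(P;Q) = 0.0000 bits, so (X, Y) has the higher mutual information (stronger dependence).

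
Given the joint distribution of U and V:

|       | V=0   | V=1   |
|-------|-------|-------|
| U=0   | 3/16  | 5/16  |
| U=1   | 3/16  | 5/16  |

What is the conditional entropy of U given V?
Marginal P(V) (column sums):
  P(V=0) = 3/16 + 3/16 = 3/8
  P(V=1) = 5/16 + 5/16 = 5/8

H(U|V) = -Σ P(U,V)·log₂ P(U|V), where P(U|V) = P(U,V) / P(V)
  (U=0,V=0): P(U|V) = (3/16)/(3/8) = 1/2;  -(3/16)·log₂(1/2) = 0.1875
  (U=0,V=1): P(U|V) = (5/16)/(5/8) = 1/2;  -(5/16)·log₂(1/2) = 0.3125
  (U=1,V=0): P(U|V) = (3/16)/(3/8) = 1/2;  -(3/16)·log₂(1/2) = 0.1875
  (U=1,V=1): P(U|V) = (5/16)/(5/8) = 1/2;  -(5/16)·log₂(1/2) = 0.3125
H(U|V) = 0.1875 + 0.3125 + 0.1875 + 0.3125
  = 1.0000 bits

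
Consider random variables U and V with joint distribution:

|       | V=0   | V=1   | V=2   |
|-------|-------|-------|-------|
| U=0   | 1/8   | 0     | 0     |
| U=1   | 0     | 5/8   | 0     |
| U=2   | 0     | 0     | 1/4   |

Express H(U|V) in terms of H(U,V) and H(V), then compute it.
H(U|V) = H(U,V) - H(V)

Marginal P(V) (column sums):
  P(V=0) = 1/8 + 0 + 0 = 1/8
  P(V=1) = 0 + 5/8 + 0 = 5/8
  P(V=2) = 0 + 0 + 1/4 = 1/4

H(U,V) = -[(1/8)·log₂(1/8) + (5/8)·log₂(5/8) + (1/4)·log₂(1/4)]
  = 0.3750 + 0.4238 + 0.5000
  = 1.2988 bits
H(V) = -[(1/8)·log₂(1/8) + (5/8)·log₂(5/8) + (1/4)·log₂(1/4)]
  = 0.3750 + 0.4238 + 0.5000
  = 1.2988 bits

H(U|V) = 1.2988 - 1.2988 = 0.0000 bits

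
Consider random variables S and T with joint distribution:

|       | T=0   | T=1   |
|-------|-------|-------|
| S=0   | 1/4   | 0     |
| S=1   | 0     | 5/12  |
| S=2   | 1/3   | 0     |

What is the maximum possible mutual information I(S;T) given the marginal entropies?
The upper bound on mutual information is I(S;T) ≤ min(H(S), H(T)).

Marginal P(S) (row sums):
  P(S=0) = 1/4 + 0 = 1/4
  P(S=1) = 0 + 5/12 = 5/12
  P(S=2) = 1/3 + 0 = 1/3
Marginal P(T) (column sums):
  P(T=0) = 1/4 + 0 + 1/3 = 7/12
  P(T=1) = 0 + 5/12 + 0 = 5/12

H(S) = -[(1/4)·log₂(1/4) + (5/12)·log₂(5/12) + (1/3)·log₂(1/3)]
  = 0.5000 + 0.5263 + 0.5283
  = 1.5546 bits
H(T) = -[(7/12)·log₂(7/12) + (5/12)·log₂(5/12)]
  = 0.4536 + 0.5263
  = 0.9799 bits

Maximum possible I(S;T) = min(1.5546, 0.9799) = 0.9799 bits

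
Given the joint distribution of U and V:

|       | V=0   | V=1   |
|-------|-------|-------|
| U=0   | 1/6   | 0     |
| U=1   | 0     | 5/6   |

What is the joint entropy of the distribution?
H(U,V) = -Σ P(U,V) log₂ P(U,V), summed over the non-zero cells:
H(U,V) = -[(1/6)·log₂(1/6) + (5/6)·log₂(5/6)]
  = 0.4308 + 0.2192
  = 0.6500 bits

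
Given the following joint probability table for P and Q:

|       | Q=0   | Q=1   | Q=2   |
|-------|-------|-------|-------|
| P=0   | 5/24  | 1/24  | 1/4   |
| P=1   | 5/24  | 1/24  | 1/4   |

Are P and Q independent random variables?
Marginal P(P) (row sums):
  P(P=0) = 5/24 + 1/24 + 1/4 = 1/2
  P(P=1) = 5/24 + 1/24 + 1/4 = 1/2
Marginal P(Q) (column sums):
  P(Q=0) = 5/24 + 5/24 = 5/12
  P(Q=1) = 1/24 + 1/24 = 1/12
  P(Q=2) = 1/4 + 1/4 = 1/2

P and Q are independent iff P(P=i,Q=j) = P(P=i)·P(Q=j) for every cell.
  P(P=0)·P(Q=0) = 1/2 × 5/12 = 5/24 = P(P=0,Q=0) ✓
  P(P=0)·P(Q=1) = 1/2 × 1/12 = 1/24 = P(P=0,Q=1) ✓
  P(P=0)·P(Q=2) = 1/2 × 1/2 = 1/4 = P(P=0,Q=2) ✓
  P(P=1)·P(Q=0) = 1/2 × 5/12 = 5/24 = P(P=1,Q=0) ✓
  P(P=1)·P(Q=1) = 1/2 × 1/12 = 1/24 = P(P=1,Q=1) ✓
  P(P=1)·P(Q=2) = 1/2 × 1/2 = 1/4 = P(P=1,Q=2) ✓

Yes, P and Q are independent: every cell factors, so I(P;Q) = 0 bits.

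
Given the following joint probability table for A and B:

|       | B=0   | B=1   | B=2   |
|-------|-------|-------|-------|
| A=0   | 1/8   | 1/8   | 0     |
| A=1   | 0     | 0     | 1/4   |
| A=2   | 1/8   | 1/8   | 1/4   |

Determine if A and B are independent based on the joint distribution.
Marginal P(A) (row sums):
  P(A=0) = 1/8 + 1/8 + 0 = 1/4
  P(A=1) = 0 + 0 + 1/4 = 1/4
  P(A=2) = 1/8 + 1/8 + 1/4 = 1/2
Marginal P(B) (column sums):
  P(B=0) = 1/8 + 0 + 1/8 = 1/4
  P(B=1) = 1/8 + 0 + 1/8 = 1/4
  P(B=2) = 0 + 1/4 + 1/4 = 1/2

A and B are independent iff P(A=i,B=j) = P(A=i)·P(B=j) for every cell.
  P(A=0)·P(B=0) = 1/4 × 1/4 = 1/16, but P(A=0,B=0) = 1/8 ✗

No, A and B are not independent. Quantitatively, I(A;B) > 0:

H(A) = -[(1/4)·log₂(1/4) + (1/4)·log₂(1/4) + (1/2)·log₂(1/2)]
  = 0.5000 + 0.5000 + 0.5000
  = 1.5000 bits
H(B) = -[(1/4)·log₂(1/4) + (1/4)·log₂(1/4) + (1/2)·log₂(1/2)]
  = 0.5000 + 0.5000 + 0.5000
  = 1.5000 bits
H(A,B) = -[(1/8)·log₂(1/8) + (1/8)·log₂(1/8) + (1/4)·log₂(1/4) + (1/8)·log₂(1/8) + (1/8)·log₂(1/8) + (1/4)·log₂(1/4)]
  = 0.3750 + 0.3750 + 0.5000 + 0.3750 + 0.3750 + 0.5000
  = 2.5000 bits
I(A;B) = H(A) + H(B) - H(A,B) = 1.5000 + 1.5000 - 2.5000 = 0.5000 bits > 0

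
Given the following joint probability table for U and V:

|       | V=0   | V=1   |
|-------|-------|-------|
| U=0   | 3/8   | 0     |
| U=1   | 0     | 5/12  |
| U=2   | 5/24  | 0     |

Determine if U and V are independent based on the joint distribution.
Marginal P(U) (row sums):
  P(U=0) = 3/8 + 0 = 3/8
  P(U=1) = 0 + 5/12 = 5/12
  P(U=2) = 5/24 + 0 = 5/24
Marginal P(V) (column sums):
  P(V=0) = 3/8 + 0 + 5/24 = 7/12
  P(V=1) = 0 + 5/12 + 0 = 5/12

U and V are independent iff P(U=i,V=j) = P(U=i)·P(V=j) for every cell.
  P(U=0)·P(V=0) = 3/8 × 7/12 = 7/32, but P(U=0,V=0) = 3/8 ✗

No, U and V are not independent. Quantitatively, I(U;V) > 0:

H(U) = -[(3/8)·log₂(3/8) + (5/12)·log₂(5/12) + (5/24)·log₂(5/24)]
  = 0.5306 + 0.5263 + 0.4715
  = 1.5284 bits
H(V) = -[(7/12)·log₂(7/12) + (5/12)·log₂(5/12)]
  = 0.4536 + 0.5263
  = 0.9799 bits
H(U,V) = -[(3/8)·log₂(3/8) + (5/12)·log₂(5/12) + (5/24)·log₂(5/24)]
  = 0.5306 + 0.5263 + 0.4715
  = 1.5284 bits
I(U;V) = H(U) + H(V) - H(U,V) = 1.5284 + 0.9799 - 1.5284 = 0.9799 bits > 0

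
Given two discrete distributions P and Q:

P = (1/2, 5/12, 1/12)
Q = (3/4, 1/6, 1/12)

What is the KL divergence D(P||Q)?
D(P||Q) = Σ P(i) log₂(P(i)/Q(i))
  i=0: (1/2) × log₂((1/2)/(3/4)) = (1/2) × log₂(2/3) = -0.2925
  i=1: (5/12) × log₂((5/12)/(1/6)) = (5/12) × log₂(5/2) = 0.5508
  i=2: (1/12) × log₂((1/12)/(1/12)) = (1/12) × log₂(1) = 0.0000
D(P||Q) = -0.2925 + 0.5508 + 0.0000
  = 0.2583 bits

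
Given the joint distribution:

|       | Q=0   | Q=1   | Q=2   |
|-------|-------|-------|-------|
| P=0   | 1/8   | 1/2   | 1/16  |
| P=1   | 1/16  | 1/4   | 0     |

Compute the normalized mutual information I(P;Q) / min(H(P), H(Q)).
Marginal P(P) (row sums):
  P(P=0) = 1/8 + 1/2 + 1/16 = 11/16
  P(P=1) = 1/16 + 1/4 + 0 = 5/16
Marginal P(Q) (column sums):
  P(Q=0) = 1/8 + 1/16 = 3/16
  P(Q=1) = 1/2 + 1/4 = 3/4
  P(Q=2) = 1/16 + 0 = 1/16

H(P) = -[(11/16)·log₂(11/16) + (5/16)·log₂(5/16)]
  = 0.3716 + 0.5244
  = 0.8960 bits
H(Q) = -[(3/16)·log₂(3/16) + (3/4)·log₂(3/4) + (1/16)·log₂(1/16)]
  = 0.4528 + 0.3113 + 0.2500
  = 1.0141 bits
H(P,Q) = -[(1/8)·log₂(1/8) + (1/2)·log₂(1/2) + (1/16)·log₂(1/16) + (1/16)·log₂(1/16) + (1/4)·log₂(1/4)]
  = 0.3750 + 0.5000 + 0.2500 + 0.2500 + 0.5000
  = 1.8750 bits

I(P;Q) = H(P) + H(Q) - H(P,Q)
  = 0.8960 + 1.0141 - 1.8750
  = 0.0351 bits

min(H(P), H(Q)) = min(0.8960, 1.0141) = 0.8960 bits
Normalized MI = 0.0351 / 0.8960 = 0.0392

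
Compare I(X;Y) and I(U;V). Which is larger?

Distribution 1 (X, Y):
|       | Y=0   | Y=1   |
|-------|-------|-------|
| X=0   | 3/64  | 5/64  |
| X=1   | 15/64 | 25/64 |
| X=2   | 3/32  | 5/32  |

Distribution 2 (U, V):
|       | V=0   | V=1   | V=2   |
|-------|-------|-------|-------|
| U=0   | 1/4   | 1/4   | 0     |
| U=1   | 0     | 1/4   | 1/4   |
Distribution 1 (X, Y):
Marginal P(X) (row sums):
  P(X=0) = 3/64 + 5/64 = 1/8
  P(X=1) = 15/64 + 25/64 = 5/8
  P(X=2) = 3/32 + 5/32 = 1/4
Marginal P(Y) (column sums):
  P(Y=0) = 3/64 + 15/64 + 3/32 = 3/8
  P(Y=1) = 5/64 + 25/64 + 5/32 = 5/8

H(X) = -[(1/8)·log₂(1/8) + (5/8)·log₂(5/8) + (1/4)·log₂(1/4)]
  = 0.3750 + 0.4238 + 0.5000
  = 1.2988 bits
H(Y) = -[(3/8)·log₂(3/8) + (5/8)·log₂(5/8)]
  = 0.5306 + 0.4238
  = 0.9544 bits
H(X,Y) = -[(3/64)·log₂(3/64) + (5/64)·log₂(5/64) + (15/64)·log₂(15/64) + (25/64)·log₂(25/64) + (3/32)·log₂(3/32) + (5/32)·log₂(5/32)]
  = 0.2070 + 0.2873 + 0.4906 + 0.5297 + 0.3202 + 0.4184
  = 2.2532 bits

I(X;Y) = H(X) + H(Y) - H(X,Y)
  = 1.2988 + 0.9544 - 2.2532
  = 0.0000 bits

Distribution 2 (U, V):
Marginal P(U) (row sums):
  P(U=0) = 1/4 + 1/4 + 0 = 1/2
  P(U=1) = 0 + 1/4 + 1/4 = 1/2
Marginal P(V) (column sums):
  P(V=0) = 1/4 + 0 = 1/4
  P(V=1) = 1/4 + 1/4 = 1/2
  P(V=2) = 0 + 1/4 = 1/4

H(U) = -[(1/2)·log₂(1/2) + (1/2)·log₂(1/2)]
  = 0.5000 + 0.5000
  = 1.0000 bits
H(V) = -[(1/4)·log₂(1/4) + (1/2)·log₂(1/2) + (1/4)·log₂(1/4)]
  = 0.5000 + 0.5000 + 0.5000
  = 1.5000 bits
H(U,V) = -[(1/4)·log₂(1/4) + (1/4)·log₂(1/4) + (1/4)·log₂(1/4) + (1/4)·log₂(1/4)]
  = 0.5000 + 0.5000 + 0.5000 + 0.5000
  = 2.0000 bits

I(U;V) = H(U) + H(V) - H(U,V)
  = 1.0000 + 1.5000 - 2.0000
  = 0.5000 bits

I(U;V) = 0.5000 bits > I(X;Y) = 0.0000 bits, so (U, V) has the higher mutual information (stronger dependence).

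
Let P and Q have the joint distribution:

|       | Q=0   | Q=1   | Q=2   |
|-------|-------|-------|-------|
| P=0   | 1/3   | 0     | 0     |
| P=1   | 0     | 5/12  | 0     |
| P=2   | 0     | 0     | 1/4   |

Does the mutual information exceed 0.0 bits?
Marginal P(P) (row sums):
  P(P=0) = 1/3 + 0 + 0 = 1/3
  P(P=1) = 0 + 5/12 + 0 = 5/12
  P(P=2) = 0 + 0 + 1/4 = 1/4
Marginal P(Q) (column sums):
  P(Q=0) = 1/3 + 0 + 0 = 1/3
  P(Q=1) = 0 + 5/12 + 0 = 5/12
  P(Q=2) = 0 + 0 + 1/4 = 1/4

H(P) = -[(1/3)·log₂(1/3) + (5/12)·log₂(5/12) + (1/4)·log₂(1/4)]
  = 0.5283 + 0.5263 + 0.5000
  = 1.5546 bits
H(Q) = -[(1/3)·log₂(1/3) + (5/12)·log₂(5/12) + (1/4)·log₂(1/4)]
  = 0.5283 + 0.5263 + 0.5000
  = 1.5546 bits
H(P,Q) = -[(1/3)·log₂(1/3) + (5/12)·log₂(5/12) + (1/4)·log₂(1/4)]
  = 0.5283 + 0.5263 + 0.5000
  = 1.5546 bits

I(P;Q) = H(P) + H(Q) - H(P,Q)
  = 1.5546 + 1.5546 - 1.5546
  = 1.5546 bits

Yes. I(P;Q) = 1.5546 bits, which is > 0.0 bits.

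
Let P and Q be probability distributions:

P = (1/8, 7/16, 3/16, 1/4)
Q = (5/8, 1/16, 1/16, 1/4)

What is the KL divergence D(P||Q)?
D(P||Q) = Σ P(i) log₂(P(i)/Q(i))
  i=0: (1/8) × log₂((1/8)/(5/8)) = (1/8) × log₂(1/5) = -0.2902
  i=1: (7/16) × log₂((7/16)/(1/16)) = (7/16) × log₂(7) = 1.2282
  i=2: (3/16) × log₂((3/16)/(1/16)) = (3/16) × log₂(3) = 0.2972
  i=3: (1/4) × log₂((1/4)/(1/4)) = (1/4) × log₂(1) = 0.0000
D(P||Q) = -0.2902 + 1.2282 + 0.2972 + 0.0000
  = 1.2352 bits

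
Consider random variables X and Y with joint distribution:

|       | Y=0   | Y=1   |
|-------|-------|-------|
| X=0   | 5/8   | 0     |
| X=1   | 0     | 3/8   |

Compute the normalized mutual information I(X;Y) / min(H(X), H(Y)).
Marginal P(X) (row sums):
  P(X=0) = 5/8 + 0 = 5/8
  P(X=1) = 0 + 3/8 = 3/8
Marginal P(Y) (column sums):
  P(Y=0) = 5/8 + 0 = 5/8
  P(Y=1) = 0 + 3/8 = 3/8

H(X) = -[(5/8)·log₂(5/8) + (3/8)·log₂(3/8)]
  = 0.4238 + 0.5306
  = 0.9544 bits
H(Y) = -[(5/8)·log₂(5/8) + (3/8)·log₂(3/8)]
  = 0.4238 + 0.5306
  = 0.9544 bits
H(X,Y) = -[(5/8)·log₂(5/8) + (3/8)·log₂(3/8)]
  = 0.4238 + 0.5306
  = 0.9544 bits

I(X;Y) = H(X) + H(Y) - H(X,Y)
  = 0.9544 + 0.9544 - 0.9544
  = 0.9544 bits

min(H(X), H(Y)) = min(0.9544, 0.9544) = 0.9544 bits
Normalized MI = 0.9544 / 0.9544 = 1.0000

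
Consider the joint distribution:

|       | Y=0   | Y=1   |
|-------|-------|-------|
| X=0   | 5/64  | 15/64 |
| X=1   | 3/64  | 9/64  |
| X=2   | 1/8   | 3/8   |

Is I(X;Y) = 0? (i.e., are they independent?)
Marginal P(X) (row sums):
  P(X=0) = 5/64 + 15/64 = 5/16
  P(X=1) = 3/64 + 9/64 = 3/16
  P(X=2) = 1/8 + 3/8 = 1/2
Marginal P(Y) (column sums):
  P(Y=0) = 5/64 + 3/64 + 1/8 = 1/4
  P(Y=1) = 15/64 + 9/64 + 3/8 = 3/4

X and Y are independent iff P(X=i,Y=j) = P(X=i)·P(Y=j) for every cell.
  P(X=0)·P(Y=0) = 5/16 × 1/4 = 5/64 = P(X=0,Y=0) ✓
  P(X=0)·P(Y=1) = 5/16 × 3/4 = 15/64 = P(X=0,Y=1) ✓
  P(X=1)·P(Y=0) = 3/16 × 1/4 = 3/64 = P(X=1,Y=0) ✓
  P(X=1)·P(Y=1) = 3/16 × 3/4 = 9/64 = P(X=1,Y=1) ✓
  P(X=2)·P(Y=0) = 1/2 × 1/4 = 1/8 = P(X=2,Y=0) ✓
  P(X=2)·P(Y=1) = 1/2 × 3/4 = 3/8 = P(X=2,Y=1) ✓

Yes, X and Y are independent: every cell factors, so I(X;Y) = 0 bits.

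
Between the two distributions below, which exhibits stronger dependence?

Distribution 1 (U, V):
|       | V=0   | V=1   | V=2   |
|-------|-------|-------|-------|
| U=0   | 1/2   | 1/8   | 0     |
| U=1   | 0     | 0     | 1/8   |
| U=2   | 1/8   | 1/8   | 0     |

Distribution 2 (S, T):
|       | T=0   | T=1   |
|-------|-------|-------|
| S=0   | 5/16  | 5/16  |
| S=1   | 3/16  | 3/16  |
Distribution 1 (U, V):
Marginal P(U) (row sums):
  P(U=0) = 1/2 + 1/8 + 0 = 5/8
  P(U=1) = 0 + 0 + 1/8 = 1/8
  P(U=2) = 1/8 + 1/8 + 0 = 1/4
Marginal P(V) (column sums):
  P(V=0) = 1/2 + 0 + 1/8 = 5/8
  P(V=1) = 1/8 + 0 + 1/8 = 1/4
  P(V=2) = 0 + 1/8 + 0 = 1/8

H(U) = -[(5/8)·log₂(5/8) + (1/8)·log₂(1/8) + (1/4)·log₂(1/4)]
  = 0.4238 + 0.3750 + 0.5000
  = 1.2988 bits
H(V) = -[(5/8)·log₂(5/8) + (1/4)·log₂(1/4) + (1/8)·log₂(1/8)]
  = 0.4238 + 0.5000 + 0.3750
  = 1.2988 bits
H(U,V) = -[(1/2)·log₂(1/2) + (1/8)·log₂(1/8) + (1/8)·log₂(1/8) + (1/8)·log₂(1/8) + (1/8)·log₂(1/8)]
  = 0.5000 + 0.3750 + 0.3750 + 0.3750 + 0.3750
  = 2.0000 bits

I(U;V) = H(U) + H(V) - H(U,V)
  = 1.2988 + 1.2988 - 2.0000
  = 0.5976 bits

Distribution 2 (S, T):
Marginal P(S) (row sums):
  P(S=0) = 5/16 + 5/16 = 5/8
  P(S=1) = 3/16 + 3/16 = 3/8
Marginal P(T) (column sums):
  P(T=0) = 5/16 + 3/16 = 1/2
  P(T=1) = 5/16 + 3/16 = 1/2

H(S) = -[(5/8)·log₂(5/8) + (3/8)·log₂(3/8)]
  = 0.4238 + 0.5306
  = 0.9544 bits
H(T) = -[(1/2)·log₂(1/2) + (1/2)·log₂(1/2)]
  = 0.5000 + 0.5000
  = 1.0000 bits
H(S,T) = -[(5/16)·log₂(5/16) + (5/16)·log₂(5/16) + (3/16)·log₂(3/16) + (3/16)·log₂(3/16)]
  = 0.5244 + 0.5244 + 0.4528 + 0.4528
  = 1.9544 bits

I(S;T) = H(S) + H(T) - H(S,T)
  = 0.9544 + 1.0000 - 1.9544
  = 0.0000 bits

I(U;V) = 0.5976 bits > I(S;T) = 0.0000 bits, so (U, V) has the higher mutual information (stronger dependence).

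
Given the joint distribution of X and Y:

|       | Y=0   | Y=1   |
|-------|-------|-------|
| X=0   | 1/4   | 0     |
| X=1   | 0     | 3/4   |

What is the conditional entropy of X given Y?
Marginal P(Y) (column sums):
  P(Y=0) = 1/4 + 0 = 1/4
  P(Y=1) = 0 + 3/4 = 3/4

H(X|Y) = -Σ P(X,Y)·log₂ P(X|Y), where P(X|Y) = P(X,Y) / P(Y)
  (cells with P(X,Y) = 0 contribute 0)
  (X=0,Y=0): P(X|Y) = (1/4)/(1/4) = 1;  -(1/4)·log₂(1) = 0.0000
  (X=1,Y=1): P(X|Y) = (3/4)/(3/4) = 1;  -(3/4)·log₂(1) = 0.0000
H(X|Y) = 0.0000 + 0.0000
  = 0.0000 bits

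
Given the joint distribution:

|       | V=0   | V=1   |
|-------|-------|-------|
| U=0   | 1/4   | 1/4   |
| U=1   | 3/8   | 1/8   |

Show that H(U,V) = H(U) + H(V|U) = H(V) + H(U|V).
Marginal P(U) (row sums):
  P(U=0) = 1/4 + 1/4 = 1/2
  P(U=1) = 3/8 + 1/8 = 1/2
Marginal P(V) (column sums):
  P(V=0) = 1/4 + 3/8 = 5/8
  P(V=1) = 1/4 + 1/8 = 3/8

Decomposition 1: H(U) + H(V|U)
H(U) = -[(1/2)·log₂(1/2) + (1/2)·log₂(1/2)]
  = 0.5000 + 0.5000
  = 1.0000 bits
H(V|U) = -Σ P(U,V)·log₂ P(V|U), where P(V|U) = P(U,V) / P(U)
  (U=0,V=0): P(V|U) = (1/4)/(1/2) = 1/2;  -(1/4)·log₂(1/2) = 0.2500
  (U=0,V=1): P(V|U) = (1/4)/(1/2) = 1/2;  -(1/4)·log₂(1/2) = 0.2500
  (U=1,V=0): P(V|U) = (3/8)/(1/2) = 3/4;  -(3/8)·log₂(3/4) = 0.1556
  (U=1,V=1): P(V|U) = (1/8)/(1/2) = 1/4;  -(1/8)·log₂(1/4) = 0.2500
H(V|U) = 0.2500 + 0.2500 + 0.1556 + 0.2500
  = 0.9056 bits
H(U) + H(V|U) = 1.0000 + 0.9056 = 1.9056 bits

Decomposition 2: H(V) + H(U|V)
H(V) = -[(5/8)·log₂(5/8) + (3/8)·log₂(3/8)]
  = 0.4238 + 0.5306
  = 0.9544 bits
H(U|V) = -Σ P(U,V)·log₂ P(U|V), where P(U|V) = P(U,V) / P(V)
  (U=0,V=0): P(U|V) = (1/4)/(5/8) = 2/5;  -(1/4)·log₂(2/5) = 0.3305
  (U=0,V=1): P(U|V) = (1/4)/(3/8) = 2/3;  -(1/4)·log₂(2/3) = 0.1462
  (U=1,V=0): P(U|V) = (3/8)/(5/8) = 3/5;  -(3/8)·log₂(3/5) = 0.2764
  (U=1,V=1): P(U|V) = (1/8)/(3/8) = 1/3;  -(1/8)·log₂(1/3) = 0.1981
H(U|V) = 0.3305 + 0.1462 + 0.2764 + 0.1981
  = 0.9512 bits
H(V) + H(U|V) = 0.9544 + 0.9512 = 1.9056 bits

Direct computation of the joint entropy:
H(U,V) = -[(1/4)·log₂(1/4) + (1/4)·log₂(1/4) + (3/8)·log₂(3/8) + (1/8)·log₂(1/8)]
  = 0.5000 + 0.5000 + 0.5306 + 0.3750
  = 1.9056 bits

All three agree: H(U,V) = 1.9056 bits ✓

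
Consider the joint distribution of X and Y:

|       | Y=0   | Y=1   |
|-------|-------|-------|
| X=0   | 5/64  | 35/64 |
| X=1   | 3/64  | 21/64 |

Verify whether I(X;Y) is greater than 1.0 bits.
Marginal P(X) (row sums):
  P(X=0) = 5/64 + 35/64 = 5/8
  P(X=1) = 3/64 + 21/64 = 3/8
Marginal P(Y) (column sums):
  P(Y=0) = 5/64 + 3/64 = 1/8
  P(Y=1) = 35/64 + 21/64 = 7/8

H(X) = -[(5/8)·log₂(5/8) + (3/8)·log₂(3/8)]
  = 0.4238 + 0.5306
  = 0.9544 bits
H(Y) = -[(1/8)·log₂(1/8) + (7/8)·log₂(7/8)]
  = 0.3750 + 0.1686
  = 0.5436 bits
H(X,Y) = -[(5/64)·log₂(5/64) + (35/64)·log₂(35/64) + (3/64)·log₂(3/64) + (21/64)·log₂(21/64)]
  = 0.2873 + 0.4762 + 0.2070 + 0.5275
  = 1.4980 bits

I(X;Y) = H(X) + H(Y) - H(X,Y)
  = 0.9544 + 0.5436 - 1.4980
  = 0.0000 bits

No. I(X;Y) = 0.0000 bits, which is ≤ 1.0 bits.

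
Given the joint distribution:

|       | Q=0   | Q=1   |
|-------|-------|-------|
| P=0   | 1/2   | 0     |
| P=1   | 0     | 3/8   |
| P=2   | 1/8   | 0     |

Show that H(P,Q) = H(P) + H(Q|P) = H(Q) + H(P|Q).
Marginal P(P) (row sums):
  P(P=0) = 1/2 + 0 = 1/2
  P(P=1) = 0 + 3/8 = 3/8
  P(P=2) = 1/8 + 0 = 1/8
Marginal P(Q) (column sums):
  P(Q=0) = 1/2 + 0 + 1/8 = 5/8
  P(Q=1) = 0 + 3/8 + 0 = 3/8

Decomposition 1: H(P) + H(Q|P)
H(P) = -[(1/2)·log₂(1/2) + (3/8)·log₂(3/8) + (1/8)·log₂(1/8)]
  = 0.5000 + 0.5306 + 0.3750
  = 1.4056 bits
H(Q|P) = -Σ P(P,Q)·log₂ P(Q|P), where P(Q|P) = P(P,Q) / P(P)
  (cells with P(P,Q) = 0 contribute 0)
  (P=0,Q=0): P(Q|P) = (1/2)/(1/2) = 1;  -(1/2)·log₂(1) = 0.0000
  (P=1,Q=1): P(Q|P) = (3/8)/(3/8) = 1;  -(3/8)·log₂(1) = 0.0000
  (P=2,Q=0): P(Q|P) = (1/8)/(1/8) = 1;  -(1/8)·log₂(1) = 0.0000
H(Q|P) = 0.0000 + 0.0000 + 0.0000
  = 0.0000 bits
H(P) + H(Q|P) = 1.4056 + 0.0000 = 1.4056 bits

Decomposition 2: H(Q) + H(P|Q)
H(Q) = -[(5/8)·log₂(5/8) + (3/8)·log₂(3/8)]
  = 0.4238 + 0.5306
  = 0.9544 bits
H(P|Q) = -Σ P(P,Q)·log₂ P(P|Q), where P(P|Q) = P(P,Q) / P(Q)
  (cells with P(P,Q) = 0 contribute 0)
  (P=0,Q=0): P(P|Q) = (1/2)/(5/8) = 4/5;  -(1/2)·log₂(4/5) = 0.1610
  (P=1,Q=1): P(P|Q) = (3/8)/(3/8) = 1;  -(3/8)·log₂(1) = 0.0000
  (P=2,Q=0): P(P|Q) = (1/8)/(5/8) = 1/5;  -(1/8)·log₂(1/5) = 0.2902
H(P|Q) = 0.1610 + 0.0000 + 0.2902
  = 0.4512 bits
H(Q) + H(P|Q) = 0.9544 + 0.4512 = 1.4056 bits

Direct computation of the joint entropy:
H(P,Q) = -[(1/2)·log₂(1/2) + (3/8)·log₂(3/8) + (1/8)·log₂(1/8)]
  = 0.5000 + 0.5306 + 0.3750
  = 1.4056 bits

All three agree: H(P,Q) = 1.4056 bits ✓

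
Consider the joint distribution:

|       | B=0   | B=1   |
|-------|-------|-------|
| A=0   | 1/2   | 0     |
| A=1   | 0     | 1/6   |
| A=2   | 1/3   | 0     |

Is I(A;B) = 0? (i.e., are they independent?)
Marginal P(A) (row sums):
  P(A=0) = 1/2 + 0 = 1/2
  P(A=1) = 0 + 1/6 = 1/6
  P(A=2) = 1/3 + 0 = 1/3
Marginal P(B) (column sums):
  P(B=0) = 1/2 + 0 + 1/3 = 5/6
  P(B=1) = 0 + 1/6 + 0 = 1/6

A and B are independent iff P(A=i,B=j) = P(A=i)·P(B=j) for every cell.
  P(A=0)·P(B=0) = 1/2 × 5/6 = 5/12, but P(A=0,B=0) = 1/2 ✗

No, A and B are not independent. Quantitatively, I(A;B) > 0:

H(A) = -[(1/2)·log₂(1/2) + (1/6)·log₂(1/6) + (1/3)·log₂(1/3)]
  = 0.5000 + 0.4308 + 0.5283
  = 1.4591 bits
H(B) = -[(5/6)·log₂(5/6) + (1/6)·log₂(1/6)]
  = 0.2192 + 0.4308
  = 0.6500 bits
H(A,B) = -[(1/2)·log₂(1/2) + (1/6)·log₂(1/6) + (1/3)·log₂(1/3)]
  = 0.5000 + 0.4308 + 0.5283
  = 1.4591 bits
I(A;B) = H(A) + H(B) - H(A,B) = 1.4591 + 0.6500 - 1.4591 = 0.6500 bits > 0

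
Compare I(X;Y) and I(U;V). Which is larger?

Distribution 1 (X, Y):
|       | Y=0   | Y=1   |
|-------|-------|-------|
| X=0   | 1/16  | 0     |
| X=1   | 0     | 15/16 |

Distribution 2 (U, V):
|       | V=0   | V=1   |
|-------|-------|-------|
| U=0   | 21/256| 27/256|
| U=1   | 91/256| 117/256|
Distribution 1 (X, Y):
Marginal P(X) (row sums):
  P(X=0) = 1/16 + 0 = 1/16
  P(X=1) = 0 + 15/16 = 15/16
Marginal P(Y) (column sums):
  P(Y=0) = 1/16 + 0 = 1/16
  P(Y=1) = 0 + 15/16 = 15/16

H(X) = -[(1/16)·log₂(1/16) + (15/16)·log₂(15/16)]
  = 0.2500 + 0.0873
  = 0.3373 bits
H(Y) = -[(1/16)·log₂(1/16) + (15/16)·log₂(15/16)]
  = 0.2500 + 0.0873
  = 0.3373 bits
H(X,Y) = -[(1/16)·log₂(1/16) + (15/16)·log₂(15/16)]
  = 0.2500 + 0.0873
  = 0.3373 bits

I(X;Y) = H(X) + H(Y) - H(X,Y)
  = 0.3373 + 0.3373 - 0.3373
  = 0.3373 bits

Distribution 2 (U, V):
Marginal P(U) (row sums):
  P(U=0) = 21/256 + 27/256 = 3/16
  P(U=1) = 91/256 + 117/256 = 13/16
Marginal P(V) (column sums):
  P(V=0) = 21/256 + 91/256 = 7/16
  P(V=1) = 27/256 + 117/256 = 9/16

H(U) = -[(3/16)·log₂(3/16) + (13/16)·log₂(13/16)]
  = 0.4528 + 0.2434
  = 0.6962 bits
H(V) = -[(7/16)·log₂(7/16) + (9/16)·log₂(9/16)]
  = 0.5218 + 0.4669
  = 0.9887 bits
H(U,V) = -[(21/256)·log₂(21/256) + (27/256)·log₂(27/256) + (91/256)·log₂(91/256) + (117/256)·log₂(117/256)]
  = 0.2959 + 0.3423 + 0.5304 + 0.5163
  = 1.6849 bits

I(U;V) = H(U) + H(V) - H(U,V)
  = 0.6962 + 0.9887 - 1.6849
  = 0.0000 bits

I(X;Y) = 0.3373 bits > I(U;V) = 0.0000 bits, so (X, Y) has the higher mutual information (stronger dependence).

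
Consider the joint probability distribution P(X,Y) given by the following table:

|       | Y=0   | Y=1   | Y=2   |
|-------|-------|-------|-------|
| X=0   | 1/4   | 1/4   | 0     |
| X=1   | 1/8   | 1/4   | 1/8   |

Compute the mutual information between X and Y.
Marginal P(X) (row sums):
  P(X=0) = 1/4 + 1/4 + 0 = 1/2
  P(X=1) = 1/8 + 1/4 + 1/8 = 1/2
Marginal P(Y) (column sums):
  P(Y=0) = 1/4 + 1/8 = 3/8
  P(Y=1) = 1/4 + 1/4 = 1/2
  P(Y=2) = 0 + 1/8 = 1/8

H(X) = -[(1/2)·log₂(1/2) + (1/2)·log₂(1/2)]
  = 0.5000 + 0.5000
  = 1.0000 bits
H(Y) = -[(3/8)·log₂(3/8) + (1/2)·log₂(1/2) + (1/8)·log₂(1/8)]
  = 0.5306 + 0.5000 + 0.3750
  = 1.4056 bits
H(X,Y) = -[(1/4)·log₂(1/4) + (1/4)·log₂(1/4) + (1/8)·log₂(1/8) + (1/4)·log₂(1/4) + (1/8)·log₂(1/8)]
  = 0.5000 + 0.5000 + 0.3750 + 0.5000 + 0.3750
  = 2.2500 bits

I(X;Y) = H(X) + H(Y) - H(X,Y)
  = 1.0000 + 1.4056 - 2.2500
  = 0.1556 bits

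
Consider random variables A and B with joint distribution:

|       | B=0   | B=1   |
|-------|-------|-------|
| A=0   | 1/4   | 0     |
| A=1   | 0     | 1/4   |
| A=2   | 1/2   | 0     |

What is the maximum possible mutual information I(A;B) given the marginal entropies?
The upper bound on mutual information is I(A;B) ≤ min(H(A), H(B)).

Marginal P(A) (row sums):
  P(A=0) = 1/4 + 0 = 1/4
  P(A=1) = 0 + 1/4 = 1/4
  P(A=2) = 1/2 + 0 = 1/2
Marginal P(B) (column sums):
  P(B=0) = 1/4 + 0 + 1/2 = 3/4
  P(B=1) = 0 + 1/4 + 0 = 1/4

H(A) = -[(1/4)·log₂(1/4) + (1/4)·log₂(1/4) + (1/2)·log₂(1/2)]
  = 0.5000 + 0.5000 + 0.5000
  = 1.5000 bits
H(B) = -[(3/4)·log₂(3/4) + (1/4)·log₂(1/4)]
  = 0.3113 + 0.5000
  = 0.8113 bits

Maximum possible I(A;B) = min(1.5000, 0.8113) = 0.8113 bits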